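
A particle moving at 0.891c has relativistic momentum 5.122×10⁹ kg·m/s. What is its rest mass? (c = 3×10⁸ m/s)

γ = 1/√(1 - 0.891²) = 2.2026
v = 0.891 × 3×10⁸ = 2.673×10⁸ m/s
m = p/(γv) = 5.122×10⁹/(2.2026 × 2.673×10⁸) = 8.700 kg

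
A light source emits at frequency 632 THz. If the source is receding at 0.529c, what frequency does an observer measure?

β = v/c = 0.529
(1-β)/(1+β) = 0.471/1.529 = 0.3080
Doppler factor = √(0.3080) = 0.5550
f_obs = 632 × 0.5550 = 350.8 THz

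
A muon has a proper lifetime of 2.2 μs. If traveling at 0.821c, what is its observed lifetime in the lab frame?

Proper lifetime τ₀ = 2.2 μs
γ = 1/√(1 - 0.821²) = 1.7515
τ = γτ₀ = 1.7515 × 2.2 μs = 3.853 μs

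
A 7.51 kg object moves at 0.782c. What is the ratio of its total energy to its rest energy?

E = γmc², E₀ = mc²
E/E₀ = γ = 1/√(1 - 0.782²) = 1.604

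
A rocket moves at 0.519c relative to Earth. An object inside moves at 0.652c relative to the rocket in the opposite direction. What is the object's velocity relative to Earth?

Object's velocity in rocket frame is u' = -0.652c
u = (u' + v)/(1 + u'v/c²) = (v - 0.652)/(1 - 0.652·v/c²)
Numerator: 0.519 - 0.652 = -0.133
Denominator: 1 - 0.338388 = 0.661612
u = -0.133/0.661612 = -0.2010c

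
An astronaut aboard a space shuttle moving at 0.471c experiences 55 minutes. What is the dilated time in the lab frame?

Proper time Δt₀ = 55 minutes
γ = 1/√(1 - 0.471²) = 1.1336
Δt = γΔt₀ = 1.1336 × 55 = 62.35 minutes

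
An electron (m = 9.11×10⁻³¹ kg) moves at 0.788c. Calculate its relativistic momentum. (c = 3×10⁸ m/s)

γ = 1/√(1 - 0.788²) = 1.6242
v = 0.788 × 3×10⁸ = 2.364×10⁸ m/s
p = γmv = 1.6242 × 9.11×10⁻³¹ × 2.364×10⁸ = 3.498×10⁻²² kg·m/s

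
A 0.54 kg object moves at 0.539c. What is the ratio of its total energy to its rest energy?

E = γmc², E₀ = mc²
E/E₀ = γ = 1/√(1 - 0.539²) = 1.187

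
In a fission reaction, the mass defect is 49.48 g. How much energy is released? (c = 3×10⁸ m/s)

Convert mass defect: Δm = 49.48 g = 0.04948 kg
E = Δm·c² = 0.04948 × (3×10⁸)²
= 0.04948 × 9×10¹⁶ = 4.453×10¹⁵ J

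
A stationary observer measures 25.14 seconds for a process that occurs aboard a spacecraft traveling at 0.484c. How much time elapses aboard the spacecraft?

Dilated time Δt = 25.14 seconds
γ = 1/√(1 - 0.484²) = 1.1428
Δt₀ = Δt/γ = 25.14/1.1428 = 22.00 seconds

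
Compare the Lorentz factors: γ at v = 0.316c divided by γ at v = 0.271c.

γ₁ = 1/√(1 - 0.316²) = 1.0540
γ₂ = 1/√(1 - 0.271²) = 1.0389
γ₁/γ₂ = 1.0540/1.0389 = 1.015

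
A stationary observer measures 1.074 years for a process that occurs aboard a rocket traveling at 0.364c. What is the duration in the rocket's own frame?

Dilated time Δt = 1.074 years
γ = 1/√(1 - 0.364²) = 1.074
Δt₀ = Δt/γ = 1.074/1.074 = 1.000 years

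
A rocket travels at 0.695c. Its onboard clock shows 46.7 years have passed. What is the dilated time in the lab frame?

Proper time Δt₀ = 46.7 years
γ = 1/√(1 - 0.695²) = 1.3908
Δt = γΔt₀ = 1.3908 × 46.7 = 64.95 years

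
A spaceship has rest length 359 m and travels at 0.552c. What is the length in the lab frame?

Proper length L₀ = 359 m
γ = 1/√(1 - 0.552²) = 1.199
L = L₀/γ = 359/1.199 = 299.4 m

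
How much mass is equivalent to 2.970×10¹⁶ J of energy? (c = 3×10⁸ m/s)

From E = mc², we get m = E/c²
c² = (3×10⁸)² = 9×10¹⁶ m²/s²
m = 2.970×10¹⁶ / 9×10¹⁶ = 0.3300 kg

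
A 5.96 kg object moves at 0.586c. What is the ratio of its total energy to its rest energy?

E = γmc², E₀ = mc²
E/E₀ = γ = 1/√(1 - 0.586²) = 1.234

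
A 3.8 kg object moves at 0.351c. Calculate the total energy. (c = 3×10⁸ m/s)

γ = 1/√(1 - 0.351²) = 1.0679
mc² = 3.8 × (3×10⁸)² = 3.420×10¹⁷ J
E = γmc² = 1.0679 × 3.420×10¹⁷ = 3.652×10¹⁷ J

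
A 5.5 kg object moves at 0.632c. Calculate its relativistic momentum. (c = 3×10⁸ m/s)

γ = 1/√(1 - 0.632²) = 1.2904
v = 0.632 × 3×10⁸ = 1.896×10⁸ m/s
p = γmv = 1.2904 × 5.5 × 1.896×10⁸ = 1.346×10⁹ kg·m/s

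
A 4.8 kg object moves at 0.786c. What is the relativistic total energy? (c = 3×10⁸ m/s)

γ = 1/√(1 - 0.786²) = 1.6175
mc² = 4.8 × (3×10⁸)² = 4.320×10¹⁷ J
E = γmc² = 1.6175 × 4.320×10¹⁷ = 6.988×10¹⁷ J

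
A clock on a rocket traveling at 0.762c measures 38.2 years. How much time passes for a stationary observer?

Proper time Δt₀ = 38.2 years
γ = 1/√(1 - 0.762²) = 1.5442
Δt = γΔt₀ = 1.5442 × 38.2 = 58.99 years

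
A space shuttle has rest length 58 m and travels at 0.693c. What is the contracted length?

Proper length L₀ = 58 m
γ = 1/√(1 - 0.693²) = 1.3871
L = L₀/γ = 58/1.3871 = 41.81 m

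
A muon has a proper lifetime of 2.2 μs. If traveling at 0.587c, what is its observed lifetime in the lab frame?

Proper lifetime τ₀ = 2.2 μs
γ = 1/√(1 - 0.587²) = 1.235
τ = γτ₀ = 1.235 × 2.2 μs = 2.717 μs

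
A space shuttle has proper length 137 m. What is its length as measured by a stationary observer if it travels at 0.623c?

Proper length L₀ = 137 m
γ = 1/√(1 - 0.623²) = 1.278
L = L₀/γ = 137/1.278 = 107.2 m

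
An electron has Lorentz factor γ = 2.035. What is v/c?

From γ = 1/√(1 - v²/c²):
1/γ² = 1/2.035² = 0.2415
v²/c² = 1 - 0.2415 = 0.7585
v/c = √(0.7585) = 0.8709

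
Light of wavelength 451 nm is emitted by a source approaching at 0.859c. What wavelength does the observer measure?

β = 0.859
Wavelength Doppler factor = √(0.141/1.859) = √(0.07585) = 0.2754
λ_obs = 451 × 0.2754 = 124.2 nm (blueshift)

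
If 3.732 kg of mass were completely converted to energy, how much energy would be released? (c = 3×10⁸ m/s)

Using E = mc²:
c² = (3×10⁸)² = 9×10¹⁶ m²/s²
E = 3.732 × 9×10¹⁶ = 3.359×10¹⁷ J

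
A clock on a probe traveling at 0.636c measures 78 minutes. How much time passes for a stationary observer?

Proper time Δt₀ = 78 minutes
γ = 1/√(1 - 0.636²) = 1.296
Δt = γΔt₀ = 1.296 × 78 = 101.1 minutes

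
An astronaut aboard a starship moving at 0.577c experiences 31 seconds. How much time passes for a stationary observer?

Proper time Δt₀ = 31 seconds
γ = 1/√(1 - 0.577²) = 1.2244
Δt = γΔt₀ = 1.2244 × 31 = 37.96 seconds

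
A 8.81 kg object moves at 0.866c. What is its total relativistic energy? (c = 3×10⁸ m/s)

γ = 1/√(1 - 0.866²) = 2.000
mc² = 8.81 × (3×10⁸)² = 7.929×10¹⁷ J
E = γmc² = 2.000 × 7.929×10¹⁷ = 1.586×10¹⁸ J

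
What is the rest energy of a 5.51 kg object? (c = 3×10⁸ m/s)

c² = (3×10⁸)² = 9.000×10¹⁶ m²/s²
E₀ = mc² = 5.51 × 9.000×10¹⁶ = 4.959×10¹⁷ J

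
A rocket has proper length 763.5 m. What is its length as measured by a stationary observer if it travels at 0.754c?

Proper length L₀ = 763.5 m
γ = 1/√(1 - 0.754²) = 1.5224
L = L₀/γ = 763.5/1.5224 = 501.5 m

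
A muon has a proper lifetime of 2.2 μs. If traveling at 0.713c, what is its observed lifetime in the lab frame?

Proper lifetime τ₀ = 2.2 μs
γ = 1/√(1 - 0.713²) = 1.4262
τ = γτ₀ = 1.4262 × 2.2 μs = 3.138 μs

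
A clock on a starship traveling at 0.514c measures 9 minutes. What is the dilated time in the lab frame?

Proper time Δt₀ = 9 minutes
γ = 1/√(1 - 0.514²) = 1.166
Δt = γΔt₀ = 1.166 × 9 = 10.49 minutes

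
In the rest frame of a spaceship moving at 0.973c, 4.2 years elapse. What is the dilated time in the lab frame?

Proper time Δt₀ = 4.2 years
γ = 1/√(1 - 0.973²) = 4.333
Δt = γΔt₀ = 4.333 × 4.2 = 18.20 years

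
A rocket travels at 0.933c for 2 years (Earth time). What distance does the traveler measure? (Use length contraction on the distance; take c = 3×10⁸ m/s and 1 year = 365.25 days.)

Earth distance: d = v × t = 0.933c × 2 yr = 1.767×10¹⁶ m
γ = 2.779
d' = d/γ = 1.767×10¹⁶/2.779 = 6.358×10¹⁵ m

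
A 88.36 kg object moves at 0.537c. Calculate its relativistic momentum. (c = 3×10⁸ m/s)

γ = 1/√(1 - 0.537²) = 1.185
v = 0.537 × 3×10⁸ = 1.611×10⁸ m/s
p = γmv = 1.185 × 88.36 × 1.611×10⁸ = 1.687×10¹⁰ kg·m/s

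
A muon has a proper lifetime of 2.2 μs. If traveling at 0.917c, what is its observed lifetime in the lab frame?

Proper lifetime τ₀ = 2.2 μs
γ = 1/√(1 - 0.917²) = 2.507
τ = γτ₀ = 2.507 × 2.2 μs = 5.515 μs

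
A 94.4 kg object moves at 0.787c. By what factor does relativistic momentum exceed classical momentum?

p_rel = γmv, p_class = mv
Ratio = γ = 1/√(1 - 0.787²) = 1.621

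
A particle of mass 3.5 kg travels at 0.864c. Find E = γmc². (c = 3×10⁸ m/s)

γ = 1/√(1 - 0.864²) = 1.986
mc² = 3.5 × (3×10⁸)² = 3.150×10¹⁷ J
E = γmc² = 1.986 × 3.150×10¹⁷ = 6.256×10¹⁷ J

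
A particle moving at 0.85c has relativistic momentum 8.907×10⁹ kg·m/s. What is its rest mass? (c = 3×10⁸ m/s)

γ = 1/√(1 - 0.85²) = 1.898
v = 0.85 × 3×10⁸ = 2.550×10⁸ m/s
m = p/(γv) = 8.907×10⁹/(1.898 × 2.550×10⁸) = 18.40 kg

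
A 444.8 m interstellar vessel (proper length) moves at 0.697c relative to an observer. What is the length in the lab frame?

Proper length L₀ = 444.8 m
γ = 1/√(1 - 0.697²) = 1.39456
L = L₀/γ = 444.8/1.39456 = 319.0 m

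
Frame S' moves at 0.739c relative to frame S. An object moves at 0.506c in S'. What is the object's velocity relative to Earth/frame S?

u = (u' + v)/(1 + u'v/c²)
Numerator: 0.506 + 0.739 = 1.245
Denominator: 1 + 0.373934 = 1.373934
u = 1.245/1.373934 = 0.9062c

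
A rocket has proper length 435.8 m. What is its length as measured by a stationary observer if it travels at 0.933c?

Proper length L₀ = 435.8 m
γ = 1/√(1 - 0.933²) = 2.779
L = L₀/γ = 435.8/2.779 = 156.8 m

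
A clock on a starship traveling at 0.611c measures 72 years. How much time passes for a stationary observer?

Proper time Δt₀ = 72 years
γ = 1/√(1 - 0.611²) = 1.2632
Δt = γΔt₀ = 1.2632 × 72 = 90.95 years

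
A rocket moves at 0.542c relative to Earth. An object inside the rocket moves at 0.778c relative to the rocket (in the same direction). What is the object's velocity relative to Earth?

u = (u' + v)/(1 + u'v/c²)
Numerator: 0.778 + 0.542 = 1.32
Denominator: 1 + 0.421676 = 1.421676
u = 1.32/1.421676 = 0.9285c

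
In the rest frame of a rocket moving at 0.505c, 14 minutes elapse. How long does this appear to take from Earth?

Proper time Δt₀ = 14 minutes
γ = 1/√(1 - 0.505²) = 1.1586
Δt = γΔt₀ = 1.1586 × 14 = 16.22 minutes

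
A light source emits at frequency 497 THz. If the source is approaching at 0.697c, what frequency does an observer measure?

β = v/c = 0.697
(1+β)/(1-β) = 1.697/0.303 = 5.601
Doppler factor = √(5.601) = 2.367
f_obs = 497 × 2.367 = 1176 THz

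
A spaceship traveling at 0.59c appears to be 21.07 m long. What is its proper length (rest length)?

Contracted length L = 21.07 m
γ = 1/√(1 - 0.59²) = 1.2385
L₀ = γL = 1.2385 × 21.07 = 26.10 m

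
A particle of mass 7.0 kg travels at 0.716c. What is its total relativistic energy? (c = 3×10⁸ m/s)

γ = 1/√(1 - 0.716²) = 1.43246
mc² = 7.0 × (3×10⁸)² = 6.300×10¹⁷ J
E = γmc² = 1.43246 × 6.300×10¹⁷ = 9.024×10¹⁷ J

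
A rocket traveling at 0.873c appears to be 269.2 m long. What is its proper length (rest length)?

Contracted length L = 269.2 m
γ = 1/√(1 - 0.873²) = 2.0504
L₀ = γL = 2.0504 × 269.2 = 552.0 m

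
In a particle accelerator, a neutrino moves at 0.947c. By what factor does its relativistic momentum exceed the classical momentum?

p_rel = γmv, p_class = mv
Ratio = γ = 1/√(1 - 0.947²)
= 1/√(0.103191) = 3.113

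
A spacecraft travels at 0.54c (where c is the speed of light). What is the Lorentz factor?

v/c = 0.54, so (v/c)² = 0.2916
1 - (v/c)² = 0.7084
γ = 1/√(0.7084) = 1.188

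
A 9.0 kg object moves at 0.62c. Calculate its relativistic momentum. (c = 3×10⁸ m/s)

γ = 1/√(1 - 0.62²) = 1.275
v = 0.62 × 3×10⁸ = 1.860×10⁸ m/s
p = γmv = 1.275 × 9.0 × 1.860×10⁸ = 2.134×10⁹ kg·m/s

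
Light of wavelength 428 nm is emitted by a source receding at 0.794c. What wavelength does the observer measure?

β = 0.794
Wavelength Doppler factor = √(1.794/0.206) = √(8.709) = 2.951
λ_obs = 428 × 2.951 = 1263 nm (redshift)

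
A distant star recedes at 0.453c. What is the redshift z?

β = 0.453
(1+β)/(1-β) = 1.453/0.547 = 2.6563
√(2.6563) = 1.6298
z = 1.6298 - 1 = 0.6298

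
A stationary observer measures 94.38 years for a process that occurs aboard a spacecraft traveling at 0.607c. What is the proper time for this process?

Dilated time Δt = 94.38 years
γ = 1/√(1 - 0.607²) = 1.25833
Δt₀ = Δt/γ = 94.38/1.25833 = 75.00 years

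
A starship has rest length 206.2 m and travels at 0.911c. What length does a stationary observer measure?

Proper length L₀ = 206.2 m
γ = 1/√(1 - 0.911²) = 2.4248
L = L₀/γ = 206.2/2.4248 = 85.04 m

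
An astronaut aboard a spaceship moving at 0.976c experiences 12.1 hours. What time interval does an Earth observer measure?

Proper time Δt₀ = 12.1 hours
γ = 1/√(1 - 0.976²) = 4.592
Δt = γΔt₀ = 4.592 × 12.1 = 55.56 hours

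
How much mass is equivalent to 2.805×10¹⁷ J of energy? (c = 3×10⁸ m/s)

From E = mc², we get m = E/c²
c² = (3×10⁸)² = 9×10¹⁶ m²/s²
m = 2.805×10¹⁷ / 9×10¹⁶ = 3.117 kg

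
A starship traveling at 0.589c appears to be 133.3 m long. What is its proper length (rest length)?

Contracted length L = 133.3 m
γ = 1/√(1 - 0.589²) = 1.237
L₀ = γL = 1.237 × 133.3 = 164.9 m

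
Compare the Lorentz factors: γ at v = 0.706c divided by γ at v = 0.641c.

γ₁ = 1/√(1 - 0.706²) = 1.412
γ₂ = 1/√(1 - 0.641²) = 1.303
γ₁/γ₂ = 1.412/1.303 = 1.084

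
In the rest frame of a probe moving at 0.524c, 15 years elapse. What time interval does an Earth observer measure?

Proper time Δt₀ = 15 years
γ = 1/√(1 - 0.524²) = 1.174
Δt = γΔt₀ = 1.174 × 15 = 17.61 years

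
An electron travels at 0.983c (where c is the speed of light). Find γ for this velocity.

v/c = 0.983, so (v/c)² = 0.966289
1 - (v/c)² = 0.033711
γ = 1/√(0.033711) = 5.446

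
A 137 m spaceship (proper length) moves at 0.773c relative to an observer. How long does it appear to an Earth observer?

Proper length L₀ = 137 m
γ = 1/√(1 - 0.773²) = 1.5763
L = L₀/γ = 137/1.5763 = 86.91 m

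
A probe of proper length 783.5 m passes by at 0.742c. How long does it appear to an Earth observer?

Proper length L₀ = 783.5 m
γ = 1/√(1 - 0.742²) = 1.4916
L = L₀/γ = 783.5/1.4916 = 525.3 m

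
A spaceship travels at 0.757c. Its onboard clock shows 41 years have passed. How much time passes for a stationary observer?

Proper time Δt₀ = 41 years
γ = 1/√(1 - 0.757²) = 1.5304
Δt = γΔt₀ = 1.5304 × 41 = 62.75 years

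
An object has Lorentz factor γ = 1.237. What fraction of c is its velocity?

From γ = 1/√(1 - v²/c²):
1/γ² = 1/1.237² = 0.6535
v²/c² = 1 - 0.6535 = 0.3465
v/c = √(0.3465) = 0.5886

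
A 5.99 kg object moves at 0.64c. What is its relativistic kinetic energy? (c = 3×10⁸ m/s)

γ = 1/√(1 - 0.64²) = 1.3014
γ - 1 = 0.3014
KE = (γ-1)mc² = 0.3014 × 5.99 × (3×10⁸)² = 1.625×10¹⁷ J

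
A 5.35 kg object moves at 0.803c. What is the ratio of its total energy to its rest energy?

E = γmc², E₀ = mc²
E/E₀ = γ = 1/√(1 - 0.803²) = 1.678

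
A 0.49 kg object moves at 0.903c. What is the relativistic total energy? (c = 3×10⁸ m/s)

γ = 1/√(1 - 0.903²) = 2.3275
mc² = 0.49 × (3×10⁸)² = 4.410×10¹⁶ J
E = γmc² = 2.3275 × 4.410×10¹⁶ = 1.026×10¹⁷ J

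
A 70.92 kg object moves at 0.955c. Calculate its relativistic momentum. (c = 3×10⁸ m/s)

γ = 1/√(1 - 0.955²) = 3.3715
v = 0.955 × 3×10⁸ = 2.865×10⁸ m/s
p = γmv = 3.3715 × 70.92 × 2.865×10⁸ = 6.850×10¹⁰ kg·m/s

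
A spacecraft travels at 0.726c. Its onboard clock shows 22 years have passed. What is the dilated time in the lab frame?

Proper time Δt₀ = 22 years
γ = 1/√(1 - 0.726²) = 1.454
Δt = γΔt₀ = 1.454 × 22 = 31.99 years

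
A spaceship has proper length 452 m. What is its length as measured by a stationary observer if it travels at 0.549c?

Proper length L₀ = 452 m
γ = 1/√(1 - 0.549²) = 1.1964
L = L₀/γ = 452/1.1964 = 377.8 m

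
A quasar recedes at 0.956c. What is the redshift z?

β = 0.956
(1+β)/(1-β) = 1.956/0.044 = 44.45
√(44.45) = 6.667
z = 6.667 - 1 = 5.667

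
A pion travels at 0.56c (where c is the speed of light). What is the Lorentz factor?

v/c = 0.56, so (v/c)² = 0.3136
1 - (v/c)² = 0.6864
γ = 1/√(0.6864) = 1.207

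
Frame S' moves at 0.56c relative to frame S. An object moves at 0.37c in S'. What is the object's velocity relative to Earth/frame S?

u = (u' + v)/(1 + u'v/c²)
Numerator: 0.37 + 0.56 = 0.93
Denominator: 1 + 0.2072 = 1.2072
u = 0.93/1.2072 = 0.7704c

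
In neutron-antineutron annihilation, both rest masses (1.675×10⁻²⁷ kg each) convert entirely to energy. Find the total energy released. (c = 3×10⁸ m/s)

Both particles have the same rest mass, so total mass = 2m
E = 2m·c² = 2 × 1.675×10⁻²⁷ × (3×10⁸)²
= 2 × 1.675×10⁻²⁷ × 9×10¹⁶
= 3.015×10⁻¹⁰ J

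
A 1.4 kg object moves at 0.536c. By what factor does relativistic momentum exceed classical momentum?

p_rel = γmv, p_class = mv
Ratio = γ = 1/√(1 - 0.536²) = 1.185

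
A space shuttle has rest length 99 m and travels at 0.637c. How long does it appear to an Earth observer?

Proper length L₀ = 99 m
γ = 1/√(1 - 0.637²) = 1.2972
L = L₀/γ = 99/1.2972 = 76.32 m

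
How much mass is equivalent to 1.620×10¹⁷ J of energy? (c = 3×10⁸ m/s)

From E = mc², we get m = E/c²
c² = (3×10⁸)² = 9×10¹⁶ m²/s²
m = 1.620×10¹⁷ / 9×10¹⁶ = 1.800 kg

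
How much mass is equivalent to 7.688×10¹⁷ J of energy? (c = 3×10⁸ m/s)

From E = mc², we get m = E/c²
c² = (3×10⁸)² = 9×10¹⁶ m²/s²
m = 7.688×10¹⁷ / 9×10¹⁶ = 8.542 kg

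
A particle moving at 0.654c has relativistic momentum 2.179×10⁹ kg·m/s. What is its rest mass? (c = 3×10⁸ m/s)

γ = 1/√(1 - 0.654²) = 1.3219
v = 0.654 × 3×10⁸ = 1.962×10⁸ m/s
m = p/(γv) = 2.179×10⁹/(1.3219 × 1.962×10⁸) = 8.402 kg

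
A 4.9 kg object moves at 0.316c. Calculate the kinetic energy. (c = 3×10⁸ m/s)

γ = 1/√(1 - 0.316²) = 1.05401
γ - 1 = 0.05401
KE = (γ-1)mc² = 0.05401 × 4.9 × (3×10⁸)² = 2.382×10¹⁶ J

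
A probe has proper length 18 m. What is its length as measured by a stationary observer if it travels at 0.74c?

Proper length L₀ = 18 m
γ = 1/√(1 - 0.74²) = 1.4868
L = L₀/γ = 18/1.4868 = 12.11 m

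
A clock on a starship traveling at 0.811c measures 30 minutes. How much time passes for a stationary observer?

Proper time Δt₀ = 30 minutes
γ = 1/√(1 - 0.811²) = 1.7093
Δt = γΔt₀ = 1.7093 × 30 = 51.28 minutes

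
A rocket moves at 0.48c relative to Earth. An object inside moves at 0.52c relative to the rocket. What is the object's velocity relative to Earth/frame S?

u = (u' + v)/(1 + u'v/c²)
Numerator: 0.52 + 0.48 = 1
Denominator: 1 + 0.2496 = 1.2496
u = 1/1.2496 = 0.8003c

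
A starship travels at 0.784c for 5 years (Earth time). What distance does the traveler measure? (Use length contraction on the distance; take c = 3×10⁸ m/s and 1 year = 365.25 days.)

Earth distance: d = v × t = 0.784c × 5 yr = 3.711×10¹⁶ m
γ = 1.611
d' = d/γ = 3.711×10¹⁶/1.611 = 2.304×10¹⁶ m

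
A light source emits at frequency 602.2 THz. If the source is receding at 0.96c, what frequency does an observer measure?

β = v/c = 0.96
(1-β)/(1+β) = 0.04/1.96 = 0.02041
Doppler factor = √(0.02041) = 0.14286
f_obs = 602.2 × 0.14286 = 86.03 THz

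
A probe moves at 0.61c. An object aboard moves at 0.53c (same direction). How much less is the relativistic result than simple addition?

Classical: u' + v = 0.53 + 0.61 = 1.14c
Relativistic: u = (0.53 + 0.61)/(1 + 0.3233) = 1.14/1.3233 = 0.8615c
Difference: 1.14 - 0.8615 = 0.2785c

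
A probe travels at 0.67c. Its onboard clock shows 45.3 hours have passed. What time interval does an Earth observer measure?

Proper time Δt₀ = 45.3 hours
γ = 1/√(1 - 0.67²) = 1.347
Δt = γΔt₀ = 1.347 × 45.3 = 61.02 hours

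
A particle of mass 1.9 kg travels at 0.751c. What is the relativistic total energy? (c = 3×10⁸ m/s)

γ = 1/√(1 - 0.751²) = 1.5145
mc² = 1.9 × (3×10⁸)² = 1.710×10¹⁷ J
E = γmc² = 1.5145 × 1.710×10¹⁷ = 2.590×10¹⁷ J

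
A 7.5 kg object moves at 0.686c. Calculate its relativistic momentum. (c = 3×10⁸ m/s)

γ = 1/√(1 - 0.686²) = 1.374
v = 0.686 × 3×10⁸ = 2.058×10⁸ m/s
p = γmv = 1.374 × 7.5 × 2.058×10⁸ = 2.121×10⁹ kg·m/s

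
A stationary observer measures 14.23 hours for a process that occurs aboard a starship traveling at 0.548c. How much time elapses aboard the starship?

Dilated time Δt = 14.23 hours
γ = 1/√(1 - 0.548²) = 1.1955
Δt₀ = Δt/γ = 14.23/1.1955 = 11.90 hours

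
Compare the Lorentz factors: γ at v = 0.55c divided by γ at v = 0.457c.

γ₁ = 1/√(1 - 0.55²) = 1.197
γ₂ = 1/√(1 - 0.457²) = 1.124
γ₁/γ₂ = 1.197/1.124 = 1.065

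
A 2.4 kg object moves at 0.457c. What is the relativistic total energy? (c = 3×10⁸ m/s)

γ = 1/√(1 - 0.457²) = 1.124
mc² = 2.4 × (3×10⁸)² = 2.160×10¹⁷ J
E = γmc² = 1.124 × 2.160×10¹⁷ = 2.428×10¹⁷ J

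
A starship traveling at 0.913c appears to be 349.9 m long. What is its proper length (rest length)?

Contracted length L = 349.9 m
γ = 1/√(1 - 0.913²) = 2.4512
L₀ = γL = 2.4512 × 349.9 = 857.7 m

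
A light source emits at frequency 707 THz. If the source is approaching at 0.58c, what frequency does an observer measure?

β = v/c = 0.58
(1+β)/(1-β) = 1.58/0.42 = 3.762
Doppler factor = √(3.762) = 1.9396
f_obs = 707 × 1.9396 = 1371 THz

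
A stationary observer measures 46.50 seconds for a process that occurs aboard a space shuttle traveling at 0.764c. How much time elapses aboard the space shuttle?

Dilated time Δt = 46.50 seconds
γ = 1/√(1 - 0.764²) = 1.550
Δt₀ = Δt/γ = 46.50/1.550 = 30.00 seconds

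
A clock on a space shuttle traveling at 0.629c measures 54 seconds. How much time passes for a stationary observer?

Proper time Δt₀ = 54 seconds
γ = 1/√(1 - 0.629²) = 1.2863
Δt = γΔt₀ = 1.2863 × 54 = 69.46 seconds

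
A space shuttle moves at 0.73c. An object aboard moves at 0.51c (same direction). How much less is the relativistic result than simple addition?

Classical: u' + v = 0.51 + 0.73 = 1.24c
Relativistic: u = (0.51 + 0.73)/(1 + 0.3723) = 1.24/1.3723 = 0.9036c
Difference: 1.24 - 0.9036 = 0.3364c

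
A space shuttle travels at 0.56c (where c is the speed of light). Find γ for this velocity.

v/c = 0.56, so (v/c)² = 0.3136
1 - (v/c)² = 0.6864
γ = 1/√(0.6864) = 1.207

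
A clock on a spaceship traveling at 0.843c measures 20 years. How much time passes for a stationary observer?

Proper time Δt₀ = 20 years
γ = 1/√(1 - 0.843²) = 1.859
Δt = γΔt₀ = 1.859 × 20 = 37.18 years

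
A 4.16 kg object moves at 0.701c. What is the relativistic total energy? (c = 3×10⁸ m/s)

γ = 1/√(1 - 0.701²) = 1.4022
mc² = 4.16 × (3×10⁸)² = 3.744×10¹⁷ J
E = γmc² = 1.4022 × 3.744×10¹⁷ = 5.250×10¹⁷ J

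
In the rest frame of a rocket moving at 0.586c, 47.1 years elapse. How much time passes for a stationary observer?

Proper time Δt₀ = 47.1 years
γ = 1/√(1 - 0.586²) = 1.2341
Δt = γΔt₀ = 1.2341 × 47.1 = 58.13 years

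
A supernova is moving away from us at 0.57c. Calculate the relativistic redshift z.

β = 0.57
(1+β)/(1-β) = 1.57/0.43 = 3.651
√(3.651) = 1.9108
z = 1.9108 - 1 = 0.9108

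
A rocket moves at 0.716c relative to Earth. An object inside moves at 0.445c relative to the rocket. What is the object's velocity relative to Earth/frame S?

u = (u' + v)/(1 + u'v/c²)
Numerator: 0.445 + 0.716 = 1.161
Denominator: 1 + 0.31862 = 1.31862
u = 1.161/1.31862 = 0.8805c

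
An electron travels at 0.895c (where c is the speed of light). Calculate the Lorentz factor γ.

v/c = 0.895, so (v/c)² = 0.801025
1 - (v/c)² = 0.198975
γ = 1/√(0.198975) = 2.242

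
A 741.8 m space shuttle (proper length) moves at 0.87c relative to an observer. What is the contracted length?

Proper length L₀ = 741.8 m
γ = 1/√(1 - 0.87²) = 2.0282
L = L₀/γ = 741.8/2.0282 = 365.7 m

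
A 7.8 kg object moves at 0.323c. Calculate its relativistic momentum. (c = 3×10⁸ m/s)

γ = 1/√(1 - 0.323²) = 1.0566
v = 0.323 × 3×10⁸ = 9.690×10⁷ m/s
p = γmv = 1.0566 × 7.8 × 9.690×10⁷ = 7.986×10⁸ kg·m/s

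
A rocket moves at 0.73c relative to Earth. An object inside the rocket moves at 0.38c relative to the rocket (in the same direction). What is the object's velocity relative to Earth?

u = (u' + v)/(1 + u'v/c²)
Numerator: 0.38 + 0.73 = 1.11
Denominator: 1 + 0.2774 = 1.2774
u = 1.11/1.2774 = 0.8690c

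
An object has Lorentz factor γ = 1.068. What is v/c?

From γ = 1/√(1 - v²/c²):
1/γ² = 1/1.068² = 0.8767
v²/c² = 1 - 0.8767 = 0.1233
v/c = √(0.1233) = 0.3511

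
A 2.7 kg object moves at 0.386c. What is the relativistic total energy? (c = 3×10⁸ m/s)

γ = 1/√(1 - 0.386²) = 1.084
mc² = 2.7 × (3×10⁸)² = 2.430×10¹⁷ J
E = γmc² = 1.084 × 2.430×10¹⁷ = 2.634×10¹⁷ J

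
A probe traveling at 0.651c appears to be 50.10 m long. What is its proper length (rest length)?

Contracted length L = 50.10 m
γ = 1/√(1 - 0.651²) = 1.3174
L₀ = γL = 1.3174 × 50.10 = 66.00 m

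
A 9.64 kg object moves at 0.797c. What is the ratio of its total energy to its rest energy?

E = γmc², E₀ = mc²
E/E₀ = γ = 1/√(1 - 0.797²) = 1.656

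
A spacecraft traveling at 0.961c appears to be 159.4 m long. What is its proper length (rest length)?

Contracted length L = 159.4 m
γ = 1/√(1 - 0.961²) = 3.616
L₀ = γL = 3.616 × 159.4 = 576.4 m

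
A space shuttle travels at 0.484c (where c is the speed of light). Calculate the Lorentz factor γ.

v/c = 0.484, so (v/c)² = 0.234256
1 - (v/c)² = 0.765744
γ = 1/√(0.765744) = 1.143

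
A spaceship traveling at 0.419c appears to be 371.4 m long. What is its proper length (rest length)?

Contracted length L = 371.4 m
γ = 1/√(1 - 0.419²) = 1.1013
L₀ = γL = 1.1013 × 371.4 = 409.0 m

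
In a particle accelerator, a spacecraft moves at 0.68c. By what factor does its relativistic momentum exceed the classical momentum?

p_rel = γmv, p_class = mv
Ratio = γ = 1/√(1 - 0.68²)
= 1/√(0.5376) = 1.364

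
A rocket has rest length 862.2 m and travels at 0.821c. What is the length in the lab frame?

Proper length L₀ = 862.2 m
γ = 1/√(1 - 0.821²) = 1.7515
L = L₀/γ = 862.2/1.7515 = 492.3 m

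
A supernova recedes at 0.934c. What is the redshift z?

β = 0.934
(1+β)/(1-β) = 1.934/0.066 = 29.30
√(29.30) = 5.413
z = 5.413 - 1 = 4.413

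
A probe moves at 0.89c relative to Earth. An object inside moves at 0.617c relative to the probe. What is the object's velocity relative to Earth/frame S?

u = (u' + v)/(1 + u'v/c²)
Numerator: 0.617 + 0.89 = 1.507
Denominator: 1 + 0.54913 = 1.54913
u = 1.507/1.54913 = 0.9728c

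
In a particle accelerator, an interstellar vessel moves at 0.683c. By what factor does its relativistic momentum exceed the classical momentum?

p_rel = γmv, p_class = mv
Ratio = γ = 1/√(1 - 0.683²)
= 1/√(0.533511) = 1.369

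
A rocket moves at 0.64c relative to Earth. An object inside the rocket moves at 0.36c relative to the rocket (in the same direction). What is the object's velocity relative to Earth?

u = (u' + v)/(1 + u'v/c²)
Numerator: 0.36 + 0.64 = 1
Denominator: 1 + 0.2304 = 1.2304
u = 1/1.2304 = 0.8127c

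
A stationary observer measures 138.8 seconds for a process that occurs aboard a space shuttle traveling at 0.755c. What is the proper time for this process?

Dilated time Δt = 138.8 seconds
γ = 1/√(1 - 0.755²) = 1.52503
Δt₀ = Δt/γ = 138.8/1.52503 = 91.01 seconds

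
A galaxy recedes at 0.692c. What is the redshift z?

β = 0.692
(1+β)/(1-β) = 1.692/0.308 = 5.494
√(5.494) = 2.344
z = 2.344 - 1 = 1.344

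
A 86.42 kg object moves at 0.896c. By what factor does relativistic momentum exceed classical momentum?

p_rel = γmv, p_class = mv
Ratio = γ = 1/√(1 - 0.896²) = 2.252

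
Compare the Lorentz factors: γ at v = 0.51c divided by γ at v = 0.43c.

γ₁ = 1/√(1 - 0.51²) = 1.163
γ₂ = 1/√(1 - 0.43²) = 1.108
γ₁/γ₂ = 1.163/1.108 = 1.050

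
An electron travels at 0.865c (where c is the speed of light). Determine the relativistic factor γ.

v/c = 0.865, so (v/c)² = 0.748225
1 - (v/c)² = 0.251775
γ = 1/√(0.251775) = 1.993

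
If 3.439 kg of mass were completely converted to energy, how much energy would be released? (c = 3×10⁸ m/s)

Using E = mc²:
c² = (3×10⁸)² = 9×10¹⁶ m²/s²
E = 3.439 × 9×10¹⁶ = 3.095×10¹⁷ J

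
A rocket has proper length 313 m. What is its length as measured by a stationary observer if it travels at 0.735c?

Proper length L₀ = 313 m
γ = 1/√(1 - 0.735²) = 1.475
L = L₀/γ = 313/1.475 = 212.2 m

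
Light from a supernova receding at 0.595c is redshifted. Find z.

β = 0.595
(1+β)/(1-β) = 1.595/0.405 = 3.9383
√(3.9383) = 1.9845
z = 1.9845 - 1 = 0.9845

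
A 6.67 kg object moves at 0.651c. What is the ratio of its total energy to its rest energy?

E = γmc², E₀ = mc²
E/E₀ = γ = 1/√(1 - 0.651²) = 1.317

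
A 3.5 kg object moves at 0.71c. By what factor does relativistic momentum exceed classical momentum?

p_rel = γmv, p_class = mv
Ratio = γ = 1/√(1 - 0.71²) = 1.420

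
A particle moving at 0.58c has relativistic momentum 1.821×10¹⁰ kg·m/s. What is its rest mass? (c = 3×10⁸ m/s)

γ = 1/√(1 - 0.58²) = 1.2276
v = 0.58 × 3×10⁸ = 1.740×10⁸ m/s
m = p/(γv) = 1.821×10¹⁰/(1.2276 × 1.740×10⁸) = 85.25 kg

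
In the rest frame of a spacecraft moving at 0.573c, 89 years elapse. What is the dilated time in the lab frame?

Proper time Δt₀ = 89 years
γ = 1/√(1 - 0.573²) = 1.220
Δt = γΔt₀ = 1.220 × 89 = 108.6 years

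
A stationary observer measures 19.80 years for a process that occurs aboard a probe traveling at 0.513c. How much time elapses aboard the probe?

Dilated time Δt = 19.80 years
γ = 1/√(1 - 0.513²) = 1.165
Δt₀ = Δt/γ = 19.80/1.165 = 17.00 years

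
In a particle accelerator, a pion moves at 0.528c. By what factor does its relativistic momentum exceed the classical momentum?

p_rel = γmv, p_class = mv
Ratio = γ = 1/√(1 - 0.528²)
= 1/√(0.721216) = 1.178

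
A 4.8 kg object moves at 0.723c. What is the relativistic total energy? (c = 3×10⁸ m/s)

γ = 1/√(1 - 0.723²) = 1.4475
mc² = 4.8 × (3×10⁸)² = 4.320×10¹⁷ J
E = γmc² = 1.4475 × 4.320×10¹⁷ = 6.253×10¹⁷ J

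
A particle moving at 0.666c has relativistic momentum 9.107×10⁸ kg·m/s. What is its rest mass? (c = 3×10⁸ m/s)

γ = 1/√(1 - 0.666²) = 1.3406
v = 0.666 × 3×10⁸ = 1.998×10⁸ m/s
m = p/(γv) = 9.107×10⁸/(1.3406 × 1.998×10⁸) = 3.400 kg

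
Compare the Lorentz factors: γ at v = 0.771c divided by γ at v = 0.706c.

γ₁ = 1/√(1 - 0.771²) = 1.570
γ₂ = 1/√(1 - 0.706²) = 1.412
γ₁/γ₂ = 1.570/1.412 = 1.112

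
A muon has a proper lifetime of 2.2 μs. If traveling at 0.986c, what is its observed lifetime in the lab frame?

Proper lifetime τ₀ = 2.2 μs
γ = 1/√(1 - 0.986²) = 5.997
τ = γτ₀ = 5.997 × 2.2 μs = 13.19 μs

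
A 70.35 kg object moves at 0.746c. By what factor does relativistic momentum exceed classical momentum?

p_rel = γmv, p_class = mv
Ratio = γ = 1/√(1 - 0.746²) = 1.502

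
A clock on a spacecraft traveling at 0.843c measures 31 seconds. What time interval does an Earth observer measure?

Proper time Δt₀ = 31 seconds
γ = 1/√(1 - 0.843²) = 1.859
Δt = γΔt₀ = 1.859 × 31 = 57.63 seconds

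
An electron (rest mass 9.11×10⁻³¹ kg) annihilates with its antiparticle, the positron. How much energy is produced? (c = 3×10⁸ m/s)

Both particles have the same rest mass, so total mass = 2m
E = 2m·c² = 2 × 9.11×10⁻³¹ × (3×10⁸)²
= 2 × 9.11×10⁻³¹ × 9×10¹⁶
= 1.640×10⁻¹³ J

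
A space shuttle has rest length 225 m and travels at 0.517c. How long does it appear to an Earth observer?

Proper length L₀ = 225 m
γ = 1/√(1 - 0.517²) = 1.168
L = L₀/γ = 225/1.168 = 192.6 m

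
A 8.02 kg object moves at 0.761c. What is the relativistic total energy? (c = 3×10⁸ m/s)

γ = 1/√(1 - 0.761²) = 1.5414
mc² = 8.02 × (3×10⁸)² = 7.218×10¹⁷ J
E = γmc² = 1.5414 × 7.218×10¹⁷ = 1.113×10¹⁸ J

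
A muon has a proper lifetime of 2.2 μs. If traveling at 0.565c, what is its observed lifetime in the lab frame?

Proper lifetime τ₀ = 2.2 μs
γ = 1/√(1 - 0.565²) = 1.212
τ = γτ₀ = 1.212 × 2.2 μs = 2.666 μs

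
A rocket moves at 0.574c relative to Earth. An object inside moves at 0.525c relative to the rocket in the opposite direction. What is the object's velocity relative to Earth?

Object's velocity in rocket frame is u' = -0.525c
u = (u' + v)/(1 + u'v/c²) = (v - 0.525)/(1 - 0.525·v/c²)
Numerator: 0.574 - 0.525 = 0.049
Denominator: 1 - 0.30135 = 0.69865
u = 0.049/0.69865 = 0.07014c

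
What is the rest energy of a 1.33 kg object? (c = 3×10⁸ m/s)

c² = (3×10⁸)² = 9.000×10¹⁶ m²/s²
E₀ = mc² = 1.33 × 9.000×10¹⁶ = 1.197×10¹⁷ J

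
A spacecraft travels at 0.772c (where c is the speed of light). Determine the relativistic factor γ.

v/c = 0.772, so (v/c)² = 0.595984
1 - (v/c)² = 0.404016
γ = 1/√(0.404016) = 1.573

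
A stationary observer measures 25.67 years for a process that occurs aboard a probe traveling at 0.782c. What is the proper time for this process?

Dilated time Δt = 25.67 years
γ = 1/√(1 - 0.782²) = 1.604
Δt₀ = Δt/γ = 25.67/1.604 = 16.00 years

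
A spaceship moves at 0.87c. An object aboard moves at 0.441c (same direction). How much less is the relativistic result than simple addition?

Classical: u' + v = 0.441 + 0.87 = 1.311c
Relativistic: u = (0.441 + 0.87)/(1 + 0.38367) = 1.311/1.38367 = 0.9475c
Difference: 1.311 - 0.9475 = 0.3635c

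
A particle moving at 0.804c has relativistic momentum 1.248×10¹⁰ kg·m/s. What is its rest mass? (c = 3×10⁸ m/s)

γ = 1/√(1 - 0.804²) = 1.6817
v = 0.804 × 3×10⁸ = 2.412×10⁸ m/s
m = p/(γv) = 1.248×10¹⁰/(1.6817 × 2.412×10⁸) = 30.77 kg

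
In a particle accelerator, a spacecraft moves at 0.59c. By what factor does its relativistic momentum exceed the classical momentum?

p_rel = γmv, p_class = mv
Ratio = γ = 1/√(1 - 0.59²)
= 1/√(0.6519) = 1.239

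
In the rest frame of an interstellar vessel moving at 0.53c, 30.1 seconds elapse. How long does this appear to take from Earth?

Proper time Δt₀ = 30.1 seconds
γ = 1/√(1 - 0.53²) = 1.17925
Δt = γΔt₀ = 1.17925 × 30.1 = 35.50 seconds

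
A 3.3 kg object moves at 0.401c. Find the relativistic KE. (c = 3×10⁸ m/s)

γ = 1/√(1 - 0.401²) = 1.09161
γ - 1 = 0.09161
KE = (γ-1)mc² = 0.09161 × 3.3 × (3×10⁸)² = 2.721×10¹⁶ J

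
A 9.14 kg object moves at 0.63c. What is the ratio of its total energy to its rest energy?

E = γmc², E₀ = mc²
E/E₀ = γ = 1/√(1 - 0.63²) = 1.288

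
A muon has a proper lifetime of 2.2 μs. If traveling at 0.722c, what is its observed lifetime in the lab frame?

Proper lifetime τ₀ = 2.2 μs
γ = 1/√(1 - 0.722²) = 1.4453
τ = γτ₀ = 1.4453 × 2.2 μs = 3.180 μs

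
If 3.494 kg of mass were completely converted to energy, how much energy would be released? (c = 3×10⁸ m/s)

Using E = mc²:
c² = (3×10⁸)² = 9×10¹⁶ m²/s²
E = 3.494 × 9×10¹⁶ = 3.145×10¹⁷ J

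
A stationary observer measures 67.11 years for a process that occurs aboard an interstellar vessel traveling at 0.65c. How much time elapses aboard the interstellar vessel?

Dilated time Δt = 67.11 years
γ = 1/√(1 - 0.65²) = 1.316
Δt₀ = Δt/γ = 67.11/1.316 = 51.00 years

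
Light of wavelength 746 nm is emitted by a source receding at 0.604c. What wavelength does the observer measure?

β = 0.604
Wavelength Doppler factor = √(1.604/0.396) = √(4.0505) = 2.0126
λ_obs = 746 × 2.0126 = 1501 nm (redshift)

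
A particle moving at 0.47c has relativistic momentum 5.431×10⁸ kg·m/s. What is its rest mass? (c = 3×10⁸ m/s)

γ = 1/√(1 - 0.47²) = 1.133
v = 0.47 × 3×10⁸ = 1.410×10⁸ m/s
m = p/(γv) = 5.431×10⁸/(1.133 × 1.410×10⁸) = 3.400 kg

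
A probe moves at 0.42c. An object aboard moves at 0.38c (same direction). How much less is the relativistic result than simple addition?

Classical: u' + v = 0.38 + 0.42 = 0.8c
Relativistic: u = (0.38 + 0.42)/(1 + 0.1596) = 0.8/1.1596 = 0.6899c
Difference: 0.8 - 0.6899 = 0.1101c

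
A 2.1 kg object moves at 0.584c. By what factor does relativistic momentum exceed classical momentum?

p_rel = γmv, p_class = mv
Ratio = γ = 1/√(1 - 0.584²) = 1.232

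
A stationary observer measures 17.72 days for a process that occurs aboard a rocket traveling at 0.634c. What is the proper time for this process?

Dilated time Δt = 17.72 days
γ = 1/√(1 - 0.634²) = 1.293
Δt₀ = Δt/γ = 17.72/1.293 = 13.70 days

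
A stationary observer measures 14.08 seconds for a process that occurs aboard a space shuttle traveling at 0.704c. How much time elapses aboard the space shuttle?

Dilated time Δt = 14.08 seconds
γ = 1/√(1 - 0.704²) = 1.408
Δt₀ = Δt/γ = 14.08/1.408 = 10.00 seconds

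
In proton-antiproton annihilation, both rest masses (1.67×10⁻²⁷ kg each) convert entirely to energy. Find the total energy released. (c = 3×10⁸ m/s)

Both particles have the same rest mass, so total mass = 2m
E = 2m·c² = 2 × 1.67×10⁻²⁷ × (3×10⁸)²
= 2 × 1.67×10⁻²⁷ × 9×10¹⁶
= 3.006×10⁻¹⁰ J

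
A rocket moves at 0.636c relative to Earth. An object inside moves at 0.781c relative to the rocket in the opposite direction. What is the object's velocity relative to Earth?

Object's velocity in rocket frame is u' = -0.781c
u = (u' + v)/(1 + u'v/c²) = (v - 0.781)/(1 - 0.781·v/c²)
Numerator: 0.636 - 0.781 = -0.145
Denominator: 1 - 0.496716 = 0.503284
u = -0.145/0.503284 = -0.2881c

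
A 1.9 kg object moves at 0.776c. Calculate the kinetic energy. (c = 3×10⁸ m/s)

γ = 1/√(1 - 0.776²) = 1.5855
γ - 1 = 0.5855
KE = (γ-1)mc² = 0.5855 × 1.9 × (3×10⁸)² = 1.001×10¹⁷ J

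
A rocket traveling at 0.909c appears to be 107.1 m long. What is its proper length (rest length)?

Contracted length L = 107.1 m
γ = 1/√(1 - 0.909²) = 2.3993
L₀ = γL = 2.3993 × 107.1 = 257.0 m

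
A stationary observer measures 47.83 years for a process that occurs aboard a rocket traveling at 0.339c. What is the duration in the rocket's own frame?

Dilated time Δt = 47.83 years
γ = 1/√(1 - 0.339²) = 1.063
Δt₀ = Δt/γ = 47.83/1.063 = 45.00 years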